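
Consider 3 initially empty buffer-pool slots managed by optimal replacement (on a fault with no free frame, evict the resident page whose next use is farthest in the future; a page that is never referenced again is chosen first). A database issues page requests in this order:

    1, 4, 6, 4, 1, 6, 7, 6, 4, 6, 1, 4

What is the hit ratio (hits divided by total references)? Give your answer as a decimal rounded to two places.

0.58

1: miss, frames {1}
4: miss, frames {1,4}
6: miss, frames {1,4,6}
4: hit
1: hit
6: hit
7: miss, evict 1, frames {4,6,7}
6: hit
4: hit
6: hit
1: miss, evict 7, frames {4,6,1}
4: hit
Hits: 7 of 12 references → 7/12 = 0.5833.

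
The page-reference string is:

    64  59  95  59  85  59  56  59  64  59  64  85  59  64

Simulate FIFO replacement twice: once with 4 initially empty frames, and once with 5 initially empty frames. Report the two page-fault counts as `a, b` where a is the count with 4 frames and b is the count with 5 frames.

4 frames: F F F . F . F . F F . . . . → 7 faults.
5 frames: F F F . F . F . . . . . . . → 5 faults.
5 < 7: adding a frame reduced faults, as is typical.

7, 5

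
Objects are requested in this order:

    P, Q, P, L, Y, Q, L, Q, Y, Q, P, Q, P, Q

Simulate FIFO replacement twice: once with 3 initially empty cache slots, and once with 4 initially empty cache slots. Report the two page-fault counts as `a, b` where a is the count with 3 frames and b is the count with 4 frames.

3 frames: F F . F F . . . . . F F . . → 6 faults.
4 frames: F F . F F . . . . . . . . . → 4 faults.
4 < 6: adding a frame reduced faults, as is typical.

6, 4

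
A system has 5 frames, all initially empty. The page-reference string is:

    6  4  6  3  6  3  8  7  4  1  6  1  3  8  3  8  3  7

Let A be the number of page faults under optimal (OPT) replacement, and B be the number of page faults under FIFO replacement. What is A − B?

Under OPT: F F . F . . F F . F . . . . . . . . → 6 faults.
Under FIFO: F F . F . . F F . F F . . . . . . . → 7 faults.
A − B = 6 − 7 = -1.

-1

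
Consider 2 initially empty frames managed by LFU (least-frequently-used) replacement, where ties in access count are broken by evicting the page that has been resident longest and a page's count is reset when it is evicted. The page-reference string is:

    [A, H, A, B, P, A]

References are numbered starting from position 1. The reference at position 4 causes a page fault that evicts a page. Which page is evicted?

H

pos 1: A: fault, frames (A)
pos 2: H: fault, frames (A H)
pos 3: A: hit
pos 4: B: fault, evict H, frames (A B)
At position 4, page H is evicted.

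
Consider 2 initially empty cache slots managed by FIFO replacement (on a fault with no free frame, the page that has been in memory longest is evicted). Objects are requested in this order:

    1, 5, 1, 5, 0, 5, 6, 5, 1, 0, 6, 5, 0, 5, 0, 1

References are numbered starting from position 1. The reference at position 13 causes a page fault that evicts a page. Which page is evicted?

pos 1: 1 -> miss, frames (1)
pos 2: 5 -> miss, frames (1 5)
pos 3: 1 -> hit
pos 4: 5 -> hit
pos 5: 0 -> miss, evict 1, frames (5 0)
pos 6: 5 -> hit
pos 7: 6 -> miss, evict 5, frames (0 6)
pos 8: 5 -> miss, evict 0, frames (6 5)
pos 9: 1 -> miss, evict 6, frames (5 1)
pos 10: 0 -> miss, evict 5, frames (1 0)
pos 11: 6 -> miss, evict 1, frames (0 6)
pos 12: 5 -> miss, evict 0, frames (6 5)
pos 13: 0 -> miss, evict 6, frames (5 0)
At position 13, page 6 is evicted.

6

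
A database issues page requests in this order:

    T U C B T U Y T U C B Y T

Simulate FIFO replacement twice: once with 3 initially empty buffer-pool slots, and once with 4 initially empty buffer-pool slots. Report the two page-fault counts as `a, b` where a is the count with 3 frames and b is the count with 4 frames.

3 frames: F F F F F F F . . F F . F → 10 faults.
4 frames: F F F F . . F F F F F F F → 11 faults.
11 > 10: adding a frame increased faults — Belady's anomaly.

10, 11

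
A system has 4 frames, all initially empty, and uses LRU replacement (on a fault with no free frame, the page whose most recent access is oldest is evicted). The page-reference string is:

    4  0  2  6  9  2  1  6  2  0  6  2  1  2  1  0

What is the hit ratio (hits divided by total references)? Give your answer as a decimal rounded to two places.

0.56

4 → miss, frames (4)
0 → miss, frames (4 0)
2 → miss, frames (4 0 2)
6 → miss, frames (4 0 2 6)
9 → miss, evict 4, frames (0 2 6 9)
2 → hit
1 → miss, evict 0, frames (6 9 2 1)
6 → hit
2 → hit
0 → miss, evict 9, frames (1 6 2 0)
6 → hit
2 → hit
1 → hit
2 → hit
1 → hit
0 → hit
Hits: 9 of 16 references → 9/16 = 0.5625.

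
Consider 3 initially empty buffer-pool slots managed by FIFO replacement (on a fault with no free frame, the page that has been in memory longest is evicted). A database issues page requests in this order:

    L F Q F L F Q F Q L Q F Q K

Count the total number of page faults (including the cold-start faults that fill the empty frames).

4

L -> fault, frames [L]
F -> fault, frames [L, F]
Q -> fault, frames [L, F, Q]
F -> hit
L -> hit
F -> hit
Q -> hit
F -> hit
Q -> hit
L -> hit
Q -> hit
F -> hit
Q -> hit
K -> fault, evict L, frames [F, Q, K]
Page faults: 4.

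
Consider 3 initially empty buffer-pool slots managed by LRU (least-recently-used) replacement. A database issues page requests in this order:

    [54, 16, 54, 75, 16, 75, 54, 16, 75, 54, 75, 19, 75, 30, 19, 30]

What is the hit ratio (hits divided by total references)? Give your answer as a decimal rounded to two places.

54 → miss, frames [54]
16 → miss, frames [54, 16]
54 → hit
75 → miss, frames [16, 54, 75]
16 → hit
75 → hit
54 → hit
16 → hit
75 → hit
54 → hit
75 → hit
19 → miss, evict 16, frames [54, 75, 19]
75 → hit
30 → miss, evict 54, frames [19, 75, 30]
19 → hit
30 → hit
Hits: 11 of 16 references → 11/16 = 0.6875.

0.69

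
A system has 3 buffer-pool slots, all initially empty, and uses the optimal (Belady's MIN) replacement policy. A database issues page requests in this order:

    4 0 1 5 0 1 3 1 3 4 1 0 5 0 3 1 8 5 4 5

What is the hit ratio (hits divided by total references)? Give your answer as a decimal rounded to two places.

4 -> miss, frames [4]
0 -> miss, frames [4, 0]
1 -> miss, frames [4, 0, 1]
5 -> miss, evict 4, frames [0, 1, 5]
0 -> hit
1 -> hit
3 -> miss, evict 5, frames [0, 1, 3]
1 -> hit
3 -> hit
4 -> miss, evict 3, frames [0, 1, 4]
1 -> hit
0 -> hit
5 -> miss, evict 4, frames [0, 1, 5]
0 -> hit
3 -> miss, evict 0, frames [1, 5, 3]
1 -> hit
8 -> miss, evict 3, frames [1, 5, 8]
5 -> hit
4 -> miss, evict 8, frames [1, 5, 4]
5 -> hit
Hits: 10 of 20 references → 10/20 = 0.5000.

0.50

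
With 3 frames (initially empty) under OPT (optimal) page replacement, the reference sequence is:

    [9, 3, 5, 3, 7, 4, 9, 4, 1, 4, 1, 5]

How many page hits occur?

6

9: fault, frames {9}
3: fault, frames {9,3}
5: fault, frames {9,3,5}
3: hit
7: fault, evict 3, frames {9,5,7}
4: fault, evict 7, frames {9,5,4}
9: hit
4: hit
1: fault, evict 9, frames {5,4,1}
4: hit
1: hit
5: hit
Hits: 6.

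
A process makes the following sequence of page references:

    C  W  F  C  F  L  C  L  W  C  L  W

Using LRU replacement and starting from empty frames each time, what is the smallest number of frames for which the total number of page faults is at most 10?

f=1: 12 faults
f=2: 10 faults
f=3: 5 faults
f=4: 4 faults
Smallest f with faults ≤ 10 is 2.

2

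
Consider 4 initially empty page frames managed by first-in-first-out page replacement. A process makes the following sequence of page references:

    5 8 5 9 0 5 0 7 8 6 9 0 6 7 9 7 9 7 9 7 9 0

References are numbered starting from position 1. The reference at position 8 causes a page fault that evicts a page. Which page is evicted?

5

pos 1: 5 -> fault, frames {5}
pos 2: 8 -> fault, frames {5,8}
pos 3: 5 -> hit
pos 4: 9 -> fault, frames {5,8,9}
pos 5: 0 -> fault, frames {5,8,9,0}
pos 6: 5 -> hit
pos 7: 0 -> hit
pos 8: 7 -> fault, evict 5, frames {8,9,0,7}
At position 8, page 5 is evicted.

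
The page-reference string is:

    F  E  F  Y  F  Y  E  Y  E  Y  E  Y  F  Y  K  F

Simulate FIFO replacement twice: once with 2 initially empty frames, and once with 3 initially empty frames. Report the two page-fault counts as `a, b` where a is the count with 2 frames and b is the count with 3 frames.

2 frames: F F . F F . F F . . . . F . F . → 8 faults.
3 frames: F F . F . . . . . . . . . . F F → 5 faults.
5 < 8: adding a frame reduced faults, as is typical.

8, 5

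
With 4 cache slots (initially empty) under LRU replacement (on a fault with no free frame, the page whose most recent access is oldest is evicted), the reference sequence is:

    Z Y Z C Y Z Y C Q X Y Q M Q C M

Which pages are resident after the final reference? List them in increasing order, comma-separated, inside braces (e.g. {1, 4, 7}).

{C, M, Q, Y}

Z → miss, frames [Z]
Y → miss, frames [Z, Y]
Z → hit
C → miss, frames [Y, Z, C]
Y → hit
Z → hit
Y → hit
C → hit
Q → miss, frames [Z, Y, C, Q]
X → miss, evict Z, frames [Y, C, Q, X]
Y → hit
Q → hit
M → miss, evict C, frames [X, Y, Q, M]
Q → hit
C → miss, evict X, frames [Y, M, Q, C]
M → hit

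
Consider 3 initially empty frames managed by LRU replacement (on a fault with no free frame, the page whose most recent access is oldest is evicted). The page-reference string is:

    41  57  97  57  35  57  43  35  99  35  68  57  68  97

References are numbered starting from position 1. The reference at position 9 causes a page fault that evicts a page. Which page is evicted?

57

pos 1: 41 -> fault, frames {41}
pos 2: 57 -> fault, frames {41,57}
pos 3: 97 -> fault, frames {41,57,97}
pos 4: 57 -> hit
pos 5: 35 -> fault, evict 41, frames {97,57,35}
pos 6: 57 -> hit
pos 7: 43 -> fault, evict 97, frames {35,57,43}
pos 8: 35 -> hit
pos 9: 99 -> fault, evict 57, frames {43,35,99}
At position 9, page 57 is evicted.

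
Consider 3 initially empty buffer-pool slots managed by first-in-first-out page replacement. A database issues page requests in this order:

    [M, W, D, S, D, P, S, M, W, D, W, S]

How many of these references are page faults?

9

M -> fault, frames [M]
W -> fault, frames [M, W]
D -> fault, frames [M, W, D]
S -> fault, evict M, frames [W, D, S]
D -> hit
P -> fault, evict W, frames [D, S, P]
S -> hit
M -> fault, evict D, frames [S, P, M]
W -> fault, evict S, frames [P, M, W]
D -> fault, evict P, frames [M, W, D]
W -> hit
S -> fault, evict M, frames [W, D, S]
Page faults: 9.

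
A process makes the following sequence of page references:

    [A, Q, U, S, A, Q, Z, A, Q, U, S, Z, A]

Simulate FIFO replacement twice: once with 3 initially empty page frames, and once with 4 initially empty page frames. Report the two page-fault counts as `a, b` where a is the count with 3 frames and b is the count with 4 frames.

3 frames: F F F F F F F . . F F . F → 10 faults.
4 frames: F F F F . . F F F F F F F → 11 faults.
11 > 10: adding a frame increased faults — Belady's anomaly.

10, 11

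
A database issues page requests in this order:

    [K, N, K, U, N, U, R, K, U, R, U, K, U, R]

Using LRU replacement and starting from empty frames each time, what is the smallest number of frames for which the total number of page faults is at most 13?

f=1: 14 faults
f=2: 10 faults
f=3: 5 faults
f=4: 4 faults
Smallest f with faults ≤ 13 is 2.

2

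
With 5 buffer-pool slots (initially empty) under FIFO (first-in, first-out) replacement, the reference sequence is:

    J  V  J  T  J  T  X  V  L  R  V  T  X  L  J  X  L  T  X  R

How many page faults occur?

7

J -> fault, frames {J}
V -> fault, frames {J,V}
J -> hit
T -> fault, frames {J,V,T}
J -> hit
T -> hit
X -> fault, frames {J,V,T,X}
V -> hit
L -> fault, frames {J,V,T,X,L}
R -> fault, evict J, frames {V,T,X,L,R}
V -> hit
T -> hit
X -> hit
L -> hit
J -> fault, evict V, frames {T,X,L,R,J}
X -> hit
L -> hit
T -> hit
X -> hit
R -> hit
Page faults: 7.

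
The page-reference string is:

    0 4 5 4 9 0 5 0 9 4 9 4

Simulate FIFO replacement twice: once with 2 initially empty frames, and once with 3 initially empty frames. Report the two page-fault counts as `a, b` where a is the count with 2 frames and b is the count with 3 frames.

2 frames: F F F . F F F . F F . . → 8 faults.
3 frames: F F F . F F . . . F . . → 6 faults.
6 < 8: adding a frame reduced faults, as is typical.

8, 6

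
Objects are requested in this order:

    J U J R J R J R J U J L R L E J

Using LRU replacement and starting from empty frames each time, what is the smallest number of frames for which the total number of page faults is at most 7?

f=1: 16 faults
f=2: 8 faults
f=3: 7 faults
f=4: 5 faults
f=5: 5 faults
Smallest f with faults ≤ 7 is 3.

3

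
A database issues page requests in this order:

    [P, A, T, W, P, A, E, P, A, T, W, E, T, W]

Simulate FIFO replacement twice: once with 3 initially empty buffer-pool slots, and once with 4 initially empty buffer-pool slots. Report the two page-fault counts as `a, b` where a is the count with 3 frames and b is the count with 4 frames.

3 frames: F F F F F F F . . F F . . . → 9 faults.
4 frames: F F F F . . F F F F F F . . → 10 faults.
10 > 9: adding a frame increased faults — Belady's anomaly.

9, 10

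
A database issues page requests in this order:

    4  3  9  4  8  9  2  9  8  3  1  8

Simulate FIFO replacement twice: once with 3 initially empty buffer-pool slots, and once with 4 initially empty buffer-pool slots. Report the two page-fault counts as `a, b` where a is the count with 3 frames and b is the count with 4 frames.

3 frames: F F F . F . F . . F F F → 8 faults.
4 frames: F F F . F . F . . . F . → 6 faults.
6 < 8: adding a frame reduced faults, as is typical.

8, 6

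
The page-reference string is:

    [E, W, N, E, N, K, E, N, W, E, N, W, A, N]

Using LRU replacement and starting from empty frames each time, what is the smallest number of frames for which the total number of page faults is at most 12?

3

f=1: 14 faults
f=2: 13 faults
f=3: 6 faults
f=4: 5 faults
f=5: 5 faults
Smallest f with faults ≤ 12 is 3.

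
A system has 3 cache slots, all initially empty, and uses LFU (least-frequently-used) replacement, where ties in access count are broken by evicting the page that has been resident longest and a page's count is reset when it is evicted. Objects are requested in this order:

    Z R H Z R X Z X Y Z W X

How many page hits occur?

6

Z → fault, frames [Z]
R → fault, frames [Z, R]
H → fault, frames [Z, R, H]
Z → hit
R → hit
X → fault, evict H, frames [Z, R, X]
Z → hit
X → hit
Y → fault, evict R, frames [Z, X, Y]
Z → hit
W → fault, evict Y, frames [Z, X, W]
X → hit
Hits: 6.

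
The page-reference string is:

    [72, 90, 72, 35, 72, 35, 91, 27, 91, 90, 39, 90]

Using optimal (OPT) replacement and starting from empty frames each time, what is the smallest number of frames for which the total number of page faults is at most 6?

f=1: 12 faults
f=2: 7 faults
f=3: 6 faults
f=4: 6 faults
f=5: 6 faults
f=6: 6 faults
Smallest f with faults ≤ 6 is 3.

3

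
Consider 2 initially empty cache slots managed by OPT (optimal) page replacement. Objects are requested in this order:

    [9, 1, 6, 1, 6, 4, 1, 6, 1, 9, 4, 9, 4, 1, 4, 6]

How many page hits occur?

7

9 -> fault, frames (9)
1 -> fault, frames (9 1)
6 -> fault, evict 9, frames (1 6)
1 -> hit
6 -> hit
4 -> fault, evict 6, frames (1 4)
1 -> hit
6 -> fault, evict 4, frames (1 6)
1 -> hit
9 -> fault, evict 6, frames (1 9)
4 -> fault, evict 1, frames (9 4)
9 -> hit
4 -> hit
1 -> fault, evict 9, frames (4 1)
4 -> hit
6 -> fault, evict 1, frames (4 6)
Hits: 7.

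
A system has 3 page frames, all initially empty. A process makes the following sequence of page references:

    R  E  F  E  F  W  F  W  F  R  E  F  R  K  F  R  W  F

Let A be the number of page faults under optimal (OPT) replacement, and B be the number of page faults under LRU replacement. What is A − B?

Under OPT: F F F . . F . . . . F . . F . . F . → 7 faults.
Under LRU: F F F . . F . . . F F . . F . . F . → 8 faults.
A − B = 7 − 8 = -1.

-1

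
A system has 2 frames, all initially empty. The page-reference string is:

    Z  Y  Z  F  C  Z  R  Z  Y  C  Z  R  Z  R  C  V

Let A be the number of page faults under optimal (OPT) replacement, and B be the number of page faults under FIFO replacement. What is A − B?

-2

Under OPT: F F . F F . F . F F . F . . F F → 10 faults.
Under FIFO: F F . F F F F . F F F F . . F F → 12 faults.
A − B = 10 − 12 = -2.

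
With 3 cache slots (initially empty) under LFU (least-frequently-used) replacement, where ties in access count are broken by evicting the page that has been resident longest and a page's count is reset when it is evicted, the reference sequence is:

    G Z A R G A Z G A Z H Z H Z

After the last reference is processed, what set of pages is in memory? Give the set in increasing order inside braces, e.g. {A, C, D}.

{A, H, Z}

G -> fault, frames {G}
Z -> fault, frames {G,Z}
A -> fault, frames {G,Z,A}
R -> fault, evict G, frames {Z,A,R}
G -> fault, evict Z, frames {A,R,G}
A -> hit
Z -> fault, evict R, frames {A,G,Z}
G -> hit
A -> hit
Z -> hit
H -> fault, evict G, frames {A,Z,H}
Z -> hit
H -> hit
Z -> hit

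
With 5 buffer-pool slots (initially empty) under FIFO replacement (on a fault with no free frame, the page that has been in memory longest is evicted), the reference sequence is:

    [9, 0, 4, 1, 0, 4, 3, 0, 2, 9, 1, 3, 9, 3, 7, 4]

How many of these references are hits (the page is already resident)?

9 → fault, frames {9}
0 → fault, frames {9,0}
4 → fault, frames {9,0,4}
1 → fault, frames {9,0,4,1}
0 → hit
4 → hit
3 → fault, frames {9,0,4,1,3}
0 → hit
2 → fault, evict 9, frames {0,4,1,3,2}
9 → fault, evict 0, frames {4,1,3,2,9}
1 → hit
3 → hit
9 → hit
3 → hit
7 → fault, evict 4, frames {1,3,2,9,7}
4 → fault, evict 1, frames {3,2,9,7,4}
Hits: 7.

7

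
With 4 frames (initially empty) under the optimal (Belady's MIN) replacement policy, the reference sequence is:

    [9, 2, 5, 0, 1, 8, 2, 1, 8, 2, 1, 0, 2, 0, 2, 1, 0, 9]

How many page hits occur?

11

9 -> fault, frames {9}
2 -> fault, frames {9,2}
5 -> fault, frames {9,2,5}
0 -> fault, frames {9,2,5,0}
1 -> fault, evict 5, frames {9,2,0,1}
8 -> fault, evict 9, frames {2,0,1,8}
2 -> hit
1 -> hit
8 -> hit
2 -> hit
1 -> hit
0 -> hit
2 -> hit
0 -> hit
2 -> hit
1 -> hit
0 -> hit
9 -> fault, evict 8, frames {2,0,1,9}
Hits: 11.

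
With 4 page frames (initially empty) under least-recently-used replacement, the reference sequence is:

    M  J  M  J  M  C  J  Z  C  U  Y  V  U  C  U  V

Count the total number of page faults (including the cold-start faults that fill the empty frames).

M: fault, frames [M]
J: fault, frames [M, J]
M: hit
J: hit
M: hit
C: fault, frames [J, M, C]
J: hit
Z: fault, frames [M, C, J, Z]
C: hit
U: fault, evict M, frames [J, Z, C, U]
Y: fault, evict J, frames [Z, C, U, Y]
V: fault, evict Z, frames [C, U, Y, V]
U: hit
C: hit
U: hit
V: hit
Page faults: 7.

7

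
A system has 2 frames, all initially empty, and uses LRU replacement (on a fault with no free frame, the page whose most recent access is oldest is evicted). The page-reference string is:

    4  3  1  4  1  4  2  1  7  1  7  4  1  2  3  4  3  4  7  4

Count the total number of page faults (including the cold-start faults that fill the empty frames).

4 → fault, frames [4]
3 → fault, frames [4, 3]
1 → fault, evict 4, frames [3, 1]
4 → fault, evict 3, frames [1, 4]
1 → hit
4 → hit
2 → fault, evict 1, frames [4, 2]
1 → fault, evict 4, frames [2, 1]
7 → fault, evict 2, frames [1, 7]
1 → hit
7 → hit
4 → fault, evict 1, frames [7, 4]
1 → fault, evict 7, frames [4, 1]
2 → fault, evict 4, frames [1, 2]
3 → fault, evict 1, frames [2, 3]
4 → fault, evict 2, frames [3, 4]
3 → hit
4 → hit
7 → fault, evict 3, frames [4, 7]
4 → hit
Page faults: 13.

13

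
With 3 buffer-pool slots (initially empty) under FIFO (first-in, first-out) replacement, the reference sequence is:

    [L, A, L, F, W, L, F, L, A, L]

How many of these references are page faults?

L: fault, frames {L}
A: fault, frames {L,A}
L: hit
F: fault, frames {L,A,F}
W: fault, evict L, frames {A,F,W}
L: fault, evict A, frames {F,W,L}
F: hit
L: hit
A: fault, evict F, frames {W,L,A}
L: hit
Page faults: 6.

6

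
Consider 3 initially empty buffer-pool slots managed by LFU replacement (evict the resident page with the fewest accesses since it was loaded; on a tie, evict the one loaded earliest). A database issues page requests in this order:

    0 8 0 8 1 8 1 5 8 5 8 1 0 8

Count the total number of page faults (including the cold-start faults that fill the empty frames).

0: fault, frames {0}
8: fault, frames {0,8}
0: hit
8: hit
1: fault, frames {0,8,1}
8: hit
1: hit
5: fault, evict 0, frames {8,1,5}
8: hit
5: hit
8: hit
1: hit
0: fault, evict 5, frames {8,1,0}
8: hit
Page faults: 5.

5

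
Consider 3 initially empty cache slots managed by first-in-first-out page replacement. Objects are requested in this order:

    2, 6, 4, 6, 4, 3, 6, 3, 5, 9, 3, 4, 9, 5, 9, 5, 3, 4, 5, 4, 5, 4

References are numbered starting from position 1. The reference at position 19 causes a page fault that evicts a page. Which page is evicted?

9

pos 1: 2 → fault, frames {2}
pos 2: 6 → fault, frames {2,6}
pos 3: 4 → fault, frames {2,6,4}
pos 4: 6 → hit
pos 5: 4 → hit
pos 6: 3 → fault, evict 2, frames {6,4,3}
pos 7: 6 → hit
pos 8: 3 → hit
pos 9: 5 → fault, evict 6, frames {4,3,5}
pos 10: 9 → fault, evict 4, frames {3,5,9}
pos 11: 3 → hit
pos 12: 4 → fault, evict 3, frames {5,9,4}
pos 13: 9 → hit
pos 14: 5 → hit
pos 15: 9 → hit
pos 16: 5 → hit
pos 17: 3 → fault, evict 5, frames {9,4,3}
pos 18: 4 → hit
pos 19: 5 → fault, evict 9, frames {4,3,5}
At position 19, page 9 is evicted.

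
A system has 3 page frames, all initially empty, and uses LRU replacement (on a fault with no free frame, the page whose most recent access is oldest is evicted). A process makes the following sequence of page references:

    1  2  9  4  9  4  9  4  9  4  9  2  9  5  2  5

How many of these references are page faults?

5

1: miss, frames [1]
2: miss, frames [1, 2]
9: miss, frames [1, 2, 9]
4: miss, evict 1, frames [2, 9, 4]
9: hit
4: hit
9: hit
4: hit
9: hit
4: hit
9: hit
2: hit
9: hit
5: miss, evict 4, frames [2, 9, 5]
2: hit
5: hit
Page faults: 5.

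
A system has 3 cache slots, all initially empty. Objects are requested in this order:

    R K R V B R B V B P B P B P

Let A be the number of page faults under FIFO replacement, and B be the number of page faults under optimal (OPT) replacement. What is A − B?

Under FIFO: F F . F F F . . . F . . . . → 6 faults.
Under OPT: F F . F F . . . . F . . . . → 5 faults.
A − B = 6 − 5 = 1.

1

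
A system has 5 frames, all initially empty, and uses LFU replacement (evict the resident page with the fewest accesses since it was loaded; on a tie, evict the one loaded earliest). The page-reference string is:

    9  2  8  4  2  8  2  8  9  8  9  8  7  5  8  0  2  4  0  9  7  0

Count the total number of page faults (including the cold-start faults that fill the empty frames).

9: miss, frames {9}
2: miss, frames {9,2}
8: miss, frames {9,2,8}
4: miss, frames {9,2,8,4}
2: hit
8: hit
2: hit
8: hit
9: hit
8: hit
9: hit
8: hit
7: miss, frames {9,2,8,4,7}
5: miss, evict 4, frames {9,2,8,7,5}
8: hit
0: miss, evict 7, frames {9,2,8,5,0}
2: hit
4: miss, evict 5, frames {9,2,8,0,4}
0: hit
9: hit
7: miss, evict 4, frames {9,2,8,0,7}
0: hit
Page faults: 9.

9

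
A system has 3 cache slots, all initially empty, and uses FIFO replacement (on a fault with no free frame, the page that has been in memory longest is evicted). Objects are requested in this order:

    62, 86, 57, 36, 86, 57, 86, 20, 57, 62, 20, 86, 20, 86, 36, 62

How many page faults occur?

8

62 -> fault, frames [62]
86 -> fault, frames [62, 86]
57 -> fault, frames [62, 86, 57]
36 -> fault, evict 62, frames [86, 57, 36]
86 -> hit
57 -> hit
86 -> hit
20 -> fault, evict 86, frames [57, 36, 20]
57 -> hit
62 -> fault, evict 57, frames [36, 20, 62]
20 -> hit
86 -> fault, evict 36, frames [20, 62, 86]
20 -> hit
86 -> hit
36 -> fault, evict 20, frames [62, 86, 36]
62 -> hit
Page faults: 8.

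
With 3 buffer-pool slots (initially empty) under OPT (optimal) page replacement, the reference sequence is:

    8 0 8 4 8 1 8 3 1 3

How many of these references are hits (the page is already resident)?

5

8: fault, frames [8]
0: fault, frames [8, 0]
8: hit
4: fault, frames [8, 0, 4]
8: hit
1: fault, evict 4, frames [8, 0, 1]
8: hit
3: fault, evict 0, frames [8, 1, 3]
1: hit
3: hit
Hits: 5.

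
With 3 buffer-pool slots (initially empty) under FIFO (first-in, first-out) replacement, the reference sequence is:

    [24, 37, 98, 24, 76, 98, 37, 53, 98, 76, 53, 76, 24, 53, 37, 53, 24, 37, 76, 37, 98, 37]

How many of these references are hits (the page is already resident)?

13

24: miss, frames [24]
37: miss, frames [24, 37]
98: miss, frames [24, 37, 98]
24: hit
76: miss, evict 24, frames [37, 98, 76]
98: hit
37: hit
53: miss, evict 37, frames [98, 76, 53]
98: hit
76: hit
53: hit
76: hit
24: miss, evict 98, frames [76, 53, 24]
53: hit
37: miss, evict 76, frames [53, 24, 37]
53: hit
24: hit
37: hit
76: miss, evict 53, frames [24, 37, 76]
37: hit
98: miss, evict 24, frames [37, 76, 98]
37: hit
Hits: 13.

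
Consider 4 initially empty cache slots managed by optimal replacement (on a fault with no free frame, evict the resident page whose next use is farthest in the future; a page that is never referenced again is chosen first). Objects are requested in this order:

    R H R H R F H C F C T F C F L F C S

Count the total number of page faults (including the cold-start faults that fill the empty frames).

R → miss, frames (R)
H → miss, frames (R H)
R → hit
H → hit
R → hit
F → miss, frames (R H F)
H → hit
C → miss, frames (R H F C)
F → hit
C → hit
T → miss, evict H, frames (R F C T)
F → hit
C → hit
F → hit
L → miss, evict T, frames (R F C L)
F → hit
C → hit
S → miss, evict L, frames (R F C S)
Page faults: 7.

7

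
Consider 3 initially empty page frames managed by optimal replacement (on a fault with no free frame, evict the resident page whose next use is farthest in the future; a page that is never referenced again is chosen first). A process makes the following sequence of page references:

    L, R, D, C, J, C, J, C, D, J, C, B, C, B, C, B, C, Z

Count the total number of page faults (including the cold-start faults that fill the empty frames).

7

L -> miss, frames [L]
R -> miss, frames [L, R]
D -> miss, frames [L, R, D]
C -> miss, evict R, frames [L, D, C]
J -> miss, evict L, frames [D, C, J]
C -> hit
J -> hit
C -> hit
D -> hit
J -> hit
C -> hit
B -> miss, evict J, frames [D, C, B]
C -> hit
B -> hit
C -> hit
B -> hit
C -> hit
Z -> miss, evict B, frames [D, C, Z]
Page faults: 7.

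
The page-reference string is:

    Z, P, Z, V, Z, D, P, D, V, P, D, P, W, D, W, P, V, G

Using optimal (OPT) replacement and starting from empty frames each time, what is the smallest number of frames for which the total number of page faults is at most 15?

f=1: 18 faults
f=2: 11 faults
f=3: 7 faults
f=4: 6 faults
f=5: 6 faults
f=6: 6 faults
Smallest f with faults ≤ 15 is 2.

2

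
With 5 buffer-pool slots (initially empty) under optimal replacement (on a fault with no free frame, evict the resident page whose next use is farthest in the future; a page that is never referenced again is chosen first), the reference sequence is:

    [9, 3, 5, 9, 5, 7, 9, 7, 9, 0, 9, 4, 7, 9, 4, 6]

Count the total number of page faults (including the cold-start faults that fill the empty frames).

9: miss, frames (9)
3: miss, frames (9 3)
5: miss, frames (9 3 5)
9: hit
5: hit
7: miss, frames (9 3 5 7)
9: hit
7: hit
9: hit
0: miss, frames (9 3 5 7 0)
9: hit
4: miss, evict 0, frames (9 3 5 7 4)
7: hit
9: hit
4: hit
6: miss, evict 4, frames (9 3 5 7 6)
Page faults: 7.

7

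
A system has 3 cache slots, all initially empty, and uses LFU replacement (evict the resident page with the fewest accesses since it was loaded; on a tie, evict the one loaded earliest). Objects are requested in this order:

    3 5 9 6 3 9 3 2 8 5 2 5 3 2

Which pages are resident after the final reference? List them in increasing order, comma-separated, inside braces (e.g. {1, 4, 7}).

3 -> miss, frames [3]
5 -> miss, frames [3, 5]
9 -> miss, frames [3, 5, 9]
6 -> miss, evict 3, frames [5, 9, 6]
3 -> miss, evict 5, frames [9, 6, 3]
9 -> hit
3 -> hit
2 -> miss, evict 6, frames [9, 3, 2]
8 -> miss, evict 2, frames [9, 3, 8]
5 -> miss, evict 8, frames [9, 3, 5]
2 -> miss, evict 5, frames [9, 3, 2]
5 -> miss, evict 2, frames [9, 3, 5]
3 -> hit
2 -> miss, evict 5, frames [9, 3, 2]

{2, 3, 9}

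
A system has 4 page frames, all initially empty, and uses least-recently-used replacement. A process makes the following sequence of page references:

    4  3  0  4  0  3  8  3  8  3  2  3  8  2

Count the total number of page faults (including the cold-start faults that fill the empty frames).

5

4 → fault, frames [4]
3 → fault, frames [4, 3]
0 → fault, frames [4, 3, 0]
4 → hit
0 → hit
3 → hit
8 → fault, frames [4, 0, 3, 8]
3 → hit
8 → hit
3 → hit
2 → fault, evict 4, frames [0, 8, 3, 2]
3 → hit
8 → hit
2 → hit
Page faults: 5.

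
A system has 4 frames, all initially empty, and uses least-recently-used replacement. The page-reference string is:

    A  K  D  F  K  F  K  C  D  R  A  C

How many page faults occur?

7

A: fault, frames (A)
K: fault, frames (A K)
D: fault, frames (A K D)
F: fault, frames (A K D F)
K: hit
F: hit
K: hit
C: fault, evict A, frames (D F K C)
D: hit
R: fault, evict F, frames (K C D R)
A: fault, evict K, frames (C D R A)
C: hit
Page faults: 7.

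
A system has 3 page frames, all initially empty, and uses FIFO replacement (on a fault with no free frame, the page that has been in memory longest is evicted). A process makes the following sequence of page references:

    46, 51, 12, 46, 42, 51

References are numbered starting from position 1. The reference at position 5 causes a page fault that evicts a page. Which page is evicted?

pos 1: 46 -> miss, frames {46}
pos 2: 51 -> miss, frames {46,51}
pos 3: 12 -> miss, frames {46,51,12}
pos 4: 46 -> hit
pos 5: 42 -> miss, evict 46, frames {51,12,42}
At position 5, page 46 is evicted.

46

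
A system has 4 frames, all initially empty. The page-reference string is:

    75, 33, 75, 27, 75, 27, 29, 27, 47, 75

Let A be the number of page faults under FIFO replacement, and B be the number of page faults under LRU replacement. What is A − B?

Under FIFO: F F . F . . F . F F → 6 faults.
Under LRU: F F . F . . F . F . → 5 faults.
A − B = 6 − 5 = 1.

1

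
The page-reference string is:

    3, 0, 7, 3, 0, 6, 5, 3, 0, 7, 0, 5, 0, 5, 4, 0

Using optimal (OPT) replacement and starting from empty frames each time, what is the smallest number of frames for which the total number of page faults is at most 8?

f=1: 16 faults
f=2: 10 faults
f=3: 7 faults
f=4: 6 faults
f=5: 6 faults
f=6: 6 faults
Smallest f with faults ≤ 8 is 3.

3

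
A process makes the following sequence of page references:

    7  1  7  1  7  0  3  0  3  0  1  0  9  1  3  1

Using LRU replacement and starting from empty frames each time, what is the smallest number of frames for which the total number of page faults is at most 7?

f=1: 16 faults
f=2: 8 faults
f=3: 7 faults
f=4: 5 faults
f=5: 5 faults
Smallest f with faults ≤ 7 is 3.

3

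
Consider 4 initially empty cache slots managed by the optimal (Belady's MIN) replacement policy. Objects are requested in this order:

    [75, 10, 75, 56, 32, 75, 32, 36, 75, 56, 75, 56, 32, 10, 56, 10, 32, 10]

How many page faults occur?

6

75 → fault, frames {75}
10 → fault, frames {75,10}
75 → hit
56 → fault, frames {75,10,56}
32 → fault, frames {75,10,56,32}
75 → hit
32 → hit
36 → fault, evict 10, frames {75,56,32,36}
75 → hit
56 → hit
75 → hit
56 → hit
32 → hit
10 → fault, evict 36, frames {75,56,32,10}
56 → hit
10 → hit
32 → hit
10 → hit
Page faults: 6.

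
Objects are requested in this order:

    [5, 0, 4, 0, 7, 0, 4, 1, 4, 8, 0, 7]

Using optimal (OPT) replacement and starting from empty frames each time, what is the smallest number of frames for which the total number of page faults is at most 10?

2

f=1: 12 faults
f=2: 9 faults
f=3: 7 faults
f=4: 6 faults
f=5: 6 faults
f=6: 6 faults
Smallest f with faults ≤ 10 is 2.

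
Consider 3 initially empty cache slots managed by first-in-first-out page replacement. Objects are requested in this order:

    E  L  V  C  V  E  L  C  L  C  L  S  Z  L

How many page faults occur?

8

E → fault, frames [E]
L → fault, frames [E, L]
V → fault, frames [E, L, V]
C → fault, evict E, frames [L, V, C]
V → hit
E → fault, evict L, frames [V, C, E]
L → fault, evict V, frames [C, E, L]
C → hit
L → hit
C → hit
L → hit
S → fault, evict C, frames [E, L, S]
Z → fault, evict E, frames [L, S, Z]
L → hit
Page faults: 8.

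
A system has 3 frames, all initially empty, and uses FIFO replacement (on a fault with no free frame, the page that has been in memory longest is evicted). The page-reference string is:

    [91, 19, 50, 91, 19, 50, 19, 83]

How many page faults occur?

91 → fault, frames (91)
19 → fault, frames (91 19)
50 → fault, frames (91 19 50)
91 → hit
19 → hit
50 → hit
19 → hit
83 → fault, evict 91, frames (19 50 83)
Page faults: 4.

4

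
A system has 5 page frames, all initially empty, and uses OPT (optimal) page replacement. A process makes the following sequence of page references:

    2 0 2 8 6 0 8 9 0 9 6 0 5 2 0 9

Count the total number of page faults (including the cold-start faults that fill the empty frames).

2 → miss, frames (2)
0 → miss, frames (2 0)
2 → hit
8 → miss, frames (2 0 8)
6 → miss, frames (2 0 8 6)
0 → hit
8 → hit
9 → miss, frames (2 0 8 6 9)
0 → hit
9 → hit
6 → hit
0 → hit
5 → miss, evict 6, frames (2 0 8 9 5)
2 → hit
0 → hit
9 → hit
Page faults: 6.

6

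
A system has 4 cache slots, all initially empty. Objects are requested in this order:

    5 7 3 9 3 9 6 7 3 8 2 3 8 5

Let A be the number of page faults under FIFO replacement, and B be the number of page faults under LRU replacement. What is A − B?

1

Under FIFO: F F F F . . F . . F F F . F → 9 faults.
Under LRU: F F F F . . F . . F F . . F → 8 faults.
A − B = 9 − 8 = 1.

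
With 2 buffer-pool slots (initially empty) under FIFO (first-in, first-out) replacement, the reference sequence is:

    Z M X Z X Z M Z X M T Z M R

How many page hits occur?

Z → fault, frames (Z)
M → fault, frames (Z M)
X → fault, evict Z, frames (M X)
Z → fault, evict M, frames (X Z)
X → hit
Z → hit
M → fault, evict X, frames (Z M)
Z → hit
X → fault, evict Z, frames (M X)
M → hit
T → fault, evict M, frames (X T)
Z → fault, evict X, frames (T Z)
M → fault, evict T, frames (Z M)
R → fault, evict Z, frames (M R)
Hits: 4.

4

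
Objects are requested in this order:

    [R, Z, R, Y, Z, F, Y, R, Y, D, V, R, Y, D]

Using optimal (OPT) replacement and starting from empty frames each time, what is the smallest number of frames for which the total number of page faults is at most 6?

4

f=1: 14 faults
f=2: 9 faults
f=3: 7 faults
f=4: 6 faults
f=5: 6 faults
f=6: 6 faults
Smallest f with faults ≤ 6 is 4.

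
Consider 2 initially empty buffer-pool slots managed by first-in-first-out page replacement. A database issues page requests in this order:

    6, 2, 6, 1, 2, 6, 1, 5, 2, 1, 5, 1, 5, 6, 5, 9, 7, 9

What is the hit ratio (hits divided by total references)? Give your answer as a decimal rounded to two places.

6: miss, frames [6]
2: miss, frames [6, 2]
6: hit
1: miss, evict 6, frames [2, 1]
2: hit
6: miss, evict 2, frames [1, 6]
1: hit
5: miss, evict 1, frames [6, 5]
2: miss, evict 6, frames [5, 2]
1: miss, evict 5, frames [2, 1]
5: miss, evict 2, frames [1, 5]
1: hit
5: hit
6: miss, evict 1, frames [5, 6]
5: hit
9: miss, evict 5, frames [6, 9]
7: miss, evict 6, frames [9, 7]
9: hit
Hits: 7 of 18 references → 7/18 = 0.3889.

0.39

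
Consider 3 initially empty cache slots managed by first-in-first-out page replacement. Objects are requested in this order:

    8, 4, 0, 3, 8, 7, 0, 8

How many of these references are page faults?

8 → miss, frames (8)
4 → miss, frames (8 4)
0 → miss, frames (8 4 0)
3 → miss, evict 8, frames (4 0 3)
8 → miss, evict 4, frames (0 3 8)
7 → miss, evict 0, frames (3 8 7)
0 → miss, evict 3, frames (8 7 0)
8 → hit
Page faults: 7.

7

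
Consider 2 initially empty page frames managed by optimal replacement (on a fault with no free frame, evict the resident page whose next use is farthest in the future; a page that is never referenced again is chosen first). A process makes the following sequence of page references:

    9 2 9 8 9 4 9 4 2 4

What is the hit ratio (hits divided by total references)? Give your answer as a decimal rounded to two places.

9: miss, frames {9}
2: miss, frames {9,2}
9: hit
8: miss, evict 2, frames {9,8}
9: hit
4: miss, evict 8, frames {9,4}
9: hit
4: hit
2: miss, evict 9, frames {4,2}
4: hit
Hits: 5 of 10 references → 5/10 = 0.5000.

0.50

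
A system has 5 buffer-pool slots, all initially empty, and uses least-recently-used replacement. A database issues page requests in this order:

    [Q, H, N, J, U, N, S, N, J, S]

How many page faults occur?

Q → miss, frames [Q]
H → miss, frames [Q, H]
N → miss, frames [Q, H, N]
J → miss, frames [Q, H, N, J]
U → miss, frames [Q, H, N, J, U]
N → hit
S → miss, evict Q, frames [H, J, U, N, S]
N → hit
J → hit
S → hit
Page faults: 6.

6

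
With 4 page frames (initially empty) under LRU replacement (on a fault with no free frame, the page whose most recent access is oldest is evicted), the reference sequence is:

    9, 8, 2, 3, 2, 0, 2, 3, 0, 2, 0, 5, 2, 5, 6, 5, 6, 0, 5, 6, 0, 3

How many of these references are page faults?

8

9 → miss, frames (9)
8 → miss, frames (9 8)
2 → miss, frames (9 8 2)
3 → miss, frames (9 8 2 3)
2 → hit
0 → miss, evict 9, frames (8 3 2 0)
2 → hit
3 → hit
0 → hit
2 → hit
0 → hit
5 → miss, evict 8, frames (3 2 0 5)
2 → hit
5 → hit
6 → miss, evict 3, frames (0 2 5 6)
5 → hit
6 → hit
0 → hit
5 → hit
6 → hit
0 → hit
3 → miss, evict 2, frames (5 6 0 3)
Page faults: 8.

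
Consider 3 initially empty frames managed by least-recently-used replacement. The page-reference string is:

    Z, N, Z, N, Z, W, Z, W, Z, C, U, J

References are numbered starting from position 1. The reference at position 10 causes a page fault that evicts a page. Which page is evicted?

pos 1: Z -> fault, frames (Z)
pos 2: N -> fault, frames (Z N)
pos 3: Z -> hit
pos 4: N -> hit
pos 5: Z -> hit
pos 6: W -> fault, frames (N Z W)
pos 7: Z -> hit
pos 8: W -> hit
pos 9: Z -> hit
pos 10: C -> fault, evict N, frames (W Z C)
At position 10, page N is evicted.

N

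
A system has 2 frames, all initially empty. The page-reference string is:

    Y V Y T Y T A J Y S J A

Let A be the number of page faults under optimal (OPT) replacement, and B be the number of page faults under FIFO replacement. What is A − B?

-3

Under OPT: F F . F . . F F . F . F → 7 faults.
Under FIFO: F F . F F . F F F F F F → 10 faults.
A − B = 7 − 10 = -3.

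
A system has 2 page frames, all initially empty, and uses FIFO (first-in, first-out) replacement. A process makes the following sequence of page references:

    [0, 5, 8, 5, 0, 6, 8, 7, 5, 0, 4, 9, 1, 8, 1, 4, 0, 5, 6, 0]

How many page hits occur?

2

0 -> fault, frames [0]
5 -> fault, frames [0, 5]
8 -> fault, evict 0, frames [5, 8]
5 -> hit
0 -> fault, evict 5, frames [8, 0]
6 -> fault, evict 8, frames [0, 6]
8 -> fault, evict 0, frames [6, 8]
7 -> fault, evict 6, frames [8, 7]
5 -> fault, evict 8, frames [7, 5]
0 -> fault, evict 7, frames [5, 0]
4 -> fault, evict 5, frames [0, 4]
9 -> fault, evict 0, frames [4, 9]
1 -> fault, evict 4, frames [9, 1]
8 -> fault, evict 9, frames [1, 8]
1 -> hit
4 -> fault, evict 1, frames [8, 4]
0 -> fault, evict 8, frames [4, 0]
5 -> fault, evict 4, frames [0, 5]
6 -> fault, evict 0, frames [5, 6]
0 -> fault, evict 5, frames [6, 0]
Hits: 2.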